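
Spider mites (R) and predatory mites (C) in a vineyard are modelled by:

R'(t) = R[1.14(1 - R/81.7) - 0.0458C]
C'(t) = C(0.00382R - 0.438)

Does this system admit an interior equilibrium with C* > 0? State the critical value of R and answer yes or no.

Threshold R = 115; K < 115, so no, the predator goes extinct.

The predator equation gives dC/dt > 0 only when R > 0.438/0.00382 = 115.
Without the predator, R → K = 81.7. Since 81.7 < 115, the predator cannot invade.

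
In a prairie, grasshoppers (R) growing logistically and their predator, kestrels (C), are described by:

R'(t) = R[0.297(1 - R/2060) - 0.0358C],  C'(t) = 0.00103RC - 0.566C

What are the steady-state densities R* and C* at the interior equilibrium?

From dC/dt = 0 with C > 0: 0.00103R* = 0.566, so R* = 550.
Substitute into dR/dt = 0: 0.297(1 - 550/2060) = 0.0358C*.
The bracket is 0.733, giving C* = 0.218/0.0358 = 6.08.

R* ≈ 550, C* ≈ 6.08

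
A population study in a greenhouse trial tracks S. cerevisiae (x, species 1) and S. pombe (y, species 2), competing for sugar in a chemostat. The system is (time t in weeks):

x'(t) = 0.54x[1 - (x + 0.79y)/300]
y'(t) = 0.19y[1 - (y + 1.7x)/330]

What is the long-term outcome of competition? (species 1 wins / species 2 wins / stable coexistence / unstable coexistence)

Compare the nullcline intercepts: K1/α12 = 300/0.79 = 380 > K2 = 330; K2/α21 = 330/1.7 = 194 < K1 = 300.
Since the inequalities point opposite ways, species 1 can invade but species 2 cannot.

species 1 excludes species 2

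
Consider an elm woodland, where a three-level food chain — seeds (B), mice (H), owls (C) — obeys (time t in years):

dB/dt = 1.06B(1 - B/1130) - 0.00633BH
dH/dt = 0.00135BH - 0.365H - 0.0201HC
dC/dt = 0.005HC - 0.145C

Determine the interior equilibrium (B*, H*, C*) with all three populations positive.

From dC/dt = 0: 0.005H* = 0.145, so H* = 29.
From dB/dt = 0: 1.06(1 - B*/1130) = 0.00633·29, giving B* = 1130·(1 - 0.173) = 934.
From dH/dt = 0: 0.00135·934 - 0.365 = 0.0201C*, so C* = 0.896/0.0201 = 44.6.

B* ≈ 934, H* ≈ 29, C* ≈ 44.6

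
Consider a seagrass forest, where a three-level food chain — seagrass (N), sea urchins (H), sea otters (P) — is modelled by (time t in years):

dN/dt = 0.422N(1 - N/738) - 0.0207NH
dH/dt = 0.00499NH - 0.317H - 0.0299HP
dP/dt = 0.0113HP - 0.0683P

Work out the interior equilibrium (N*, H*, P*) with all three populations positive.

N* ≈ 519, H* ≈ 6.04, P* ≈ 76

From dP/dt = 0: 0.0113H* = 0.0683, so H* = 6.04.
From dN/dt = 0: 0.422(1 - N*/738) = 0.0207·6.04, giving N* = 738·(1 - 0.296) = 519.
From dH/dt = 0: 0.00499·519 - 0.317 = 0.0299P*, so P* = 2.27/0.0299 = 76.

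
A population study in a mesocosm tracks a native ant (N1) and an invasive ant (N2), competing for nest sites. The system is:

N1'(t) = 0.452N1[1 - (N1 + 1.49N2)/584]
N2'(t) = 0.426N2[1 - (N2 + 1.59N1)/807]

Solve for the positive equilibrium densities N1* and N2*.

N1* ≈ 452, N2* ≈ 88.8

Setting both brackets to zero gives the nullclines N1 + 1.49N2 = 584 and 1.59N1 + N2 = 807.
Substituting N2 = 807 - 1.59N1 into the first: N1(1 - 1.49·1.59) = 584 - 1.49·807.
So N1* = -618/-1.37 = 452, and then N2* = 807 - 1.59·452 = 88.8.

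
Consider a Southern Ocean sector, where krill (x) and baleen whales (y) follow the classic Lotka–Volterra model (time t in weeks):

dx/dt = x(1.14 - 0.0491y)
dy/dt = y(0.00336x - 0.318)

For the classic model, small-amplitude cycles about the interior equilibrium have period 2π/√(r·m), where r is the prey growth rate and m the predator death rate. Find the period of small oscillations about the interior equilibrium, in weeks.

Here r = 1.14 and m = 0.318, so r·m = 0.363.
ω = √0.363 = 0.602 per week, hence T = 2π/ω ≈ 10.4 weeks.

T ≈ 10.4 weeks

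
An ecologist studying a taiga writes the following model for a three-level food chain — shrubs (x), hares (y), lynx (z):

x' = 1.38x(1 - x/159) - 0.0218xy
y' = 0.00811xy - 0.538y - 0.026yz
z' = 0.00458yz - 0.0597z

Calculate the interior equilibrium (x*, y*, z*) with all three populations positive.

From dz/dt = 0: 0.00458y* = 0.0597, so y* = 13.
From dx/dt = 0: 1.38(1 - x*/159) = 0.0218·13, giving x* = 159·(1 - 0.206) = 126.
From dy/dt = 0: 0.00811·126 - 0.538 = 0.026z*, so z* = 0.486/0.026 = 18.7.

x* ≈ 126, y* ≈ 13, z* ≈ 18.7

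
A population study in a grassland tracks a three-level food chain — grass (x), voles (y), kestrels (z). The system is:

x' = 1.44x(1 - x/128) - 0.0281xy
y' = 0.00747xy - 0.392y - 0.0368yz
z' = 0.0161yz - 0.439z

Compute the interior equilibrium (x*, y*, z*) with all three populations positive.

From dz/dt = 0: 0.0161y* = 0.439, so y* = 27.3.
From dx/dt = 0: 1.44(1 - x*/128) = 0.0281·27.3, giving x* = 128·(1 - 0.532) = 59.9.
From dy/dt = 0: 0.00747·59.9 - 0.392 = 0.0368z*, so z* = 0.0554/0.0368 = 1.51.

x* ≈ 59.9, y* ≈ 27.3, z* ≈ 1.51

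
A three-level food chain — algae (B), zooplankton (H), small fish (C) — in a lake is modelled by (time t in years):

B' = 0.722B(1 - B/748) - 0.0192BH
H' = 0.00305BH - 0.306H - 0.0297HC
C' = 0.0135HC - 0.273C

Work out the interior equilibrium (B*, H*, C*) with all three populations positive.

From dC/dt = 0: 0.0135H* = 0.273, so H* = 20.2.
From dB/dt = 0: 0.722(1 - B*/748) = 0.0192·20.2, giving B* = 748·(1 - 0.538) = 346.
From dH/dt = 0: 0.00305·346 - 0.306 = 0.0297C*, so C* = 0.749/0.0297 = 25.2.

B* ≈ 346, H* ≈ 20.2, C* ≈ 25.2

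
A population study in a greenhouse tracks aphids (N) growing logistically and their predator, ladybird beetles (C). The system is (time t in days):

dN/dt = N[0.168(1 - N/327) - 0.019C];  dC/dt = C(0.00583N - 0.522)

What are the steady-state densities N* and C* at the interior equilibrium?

From dC/dt = 0 with C > 0: 0.00583N* = 0.522, so N* = 89.5.
Substitute into dN/dt = 0: 0.168(1 - 89.5/327) = 0.019C*.
The bracket is 0.726, giving C* = 0.122/0.019 = 6.42.

N* ≈ 89.5, C* ≈ 6.42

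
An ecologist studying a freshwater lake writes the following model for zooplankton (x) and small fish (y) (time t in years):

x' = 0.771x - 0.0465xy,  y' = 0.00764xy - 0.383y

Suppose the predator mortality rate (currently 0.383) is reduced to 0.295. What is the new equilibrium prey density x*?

x* ≈ 38.6

At the interior fixed point, setting dy/dt = 0 with y > 0 fixes x* = (predator death rate)/(xy coefficient) — independent of the other coefficients.
With the change, x* = 0.295/0.00764 = 38.6; it falls from 50.1.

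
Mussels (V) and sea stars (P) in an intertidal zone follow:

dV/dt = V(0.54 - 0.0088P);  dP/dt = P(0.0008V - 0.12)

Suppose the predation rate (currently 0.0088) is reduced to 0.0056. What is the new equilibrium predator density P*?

P* ≈ 96.4

At the interior fixed point, setting dV/dt = 0 with V > 0 fixes P* = (prey growth rate)/(VP coefficient) — independent of the other coefficients.
With the change, P* = 0.54/0.0056 = 96.4; it rises from 61.4.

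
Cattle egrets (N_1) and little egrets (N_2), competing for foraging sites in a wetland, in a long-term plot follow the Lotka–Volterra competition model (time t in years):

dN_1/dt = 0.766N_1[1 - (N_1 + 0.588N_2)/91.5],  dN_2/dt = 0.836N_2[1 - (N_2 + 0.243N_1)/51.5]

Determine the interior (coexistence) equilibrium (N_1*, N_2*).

Setting both brackets to zero gives the nullclines N_1 + 0.588N_2 = 91.5 and 0.243N_1 + N_2 = 51.5.
Substituting N_2 = 51.5 - 0.243N_1 into the first: N_1(1 - 0.588·0.243) = 91.5 - 0.588·51.5.
So N_1* = 61.2/0.857 = 71.4, and then N_2* = 51.5 - 0.243·71.4 = 34.1.

N_1* ≈ 71.4, N_2* ≈ 34.1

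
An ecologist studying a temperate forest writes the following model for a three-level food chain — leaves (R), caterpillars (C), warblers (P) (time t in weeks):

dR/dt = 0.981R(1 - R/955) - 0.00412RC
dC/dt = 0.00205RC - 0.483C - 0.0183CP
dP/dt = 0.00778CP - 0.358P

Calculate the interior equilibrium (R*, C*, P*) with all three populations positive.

R* ≈ 770, C* ≈ 46, P* ≈ 59.9

From dP/dt = 0: 0.00778C* = 0.358, so C* = 46.
From dR/dt = 0: 0.981(1 - R*/955) = 0.00412·46, giving R* = 955·(1 - 0.193) = 770.
From dC/dt = 0: 0.00205·770 - 0.483 = 0.0183P*, so P* = 1.1/0.0183 = 59.9.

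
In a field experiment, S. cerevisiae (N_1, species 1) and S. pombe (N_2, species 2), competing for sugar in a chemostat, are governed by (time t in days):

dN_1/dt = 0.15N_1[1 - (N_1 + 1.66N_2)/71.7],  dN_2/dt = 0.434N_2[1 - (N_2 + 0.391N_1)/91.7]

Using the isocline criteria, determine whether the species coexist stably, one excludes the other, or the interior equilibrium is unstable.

species 2 excludes species 1

Compare the nullcline intercepts: K1/α12 = 71.7/1.66 = 43.2 < K2 = 91.7; K2/α21 = 91.7/0.391 = 235 > K1 = 71.7.
Since the inequalities point opposite ways, species 2 can invade but species 1 cannot.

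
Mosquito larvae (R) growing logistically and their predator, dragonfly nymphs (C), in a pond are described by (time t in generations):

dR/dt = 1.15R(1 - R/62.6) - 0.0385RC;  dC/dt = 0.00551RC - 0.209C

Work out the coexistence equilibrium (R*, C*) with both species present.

From dC/dt = 0 with C > 0: 0.00551R* = 0.209, so R* = 37.9.
Substitute into dR/dt = 0: 1.15(1 - 37.9/62.6) = 0.0385C*.
The bracket is 0.394, giving C* = 0.453/0.0385 = 11.8.

R* ≈ 37.9, C* ≈ 11.8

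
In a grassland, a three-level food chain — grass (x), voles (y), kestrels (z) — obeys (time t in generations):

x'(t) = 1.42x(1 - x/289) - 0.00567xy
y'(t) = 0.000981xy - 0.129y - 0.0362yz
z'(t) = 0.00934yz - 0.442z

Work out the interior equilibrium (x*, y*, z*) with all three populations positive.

x* ≈ 234, y* ≈ 47.3, z* ≈ 2.79

From dz/dt = 0: 0.00934y* = 0.442, so y* = 47.3.
From dx/dt = 0: 1.42(1 - x*/289) = 0.00567·47.3, giving x* = 289·(1 - 0.189) = 234.
From dy/dt = 0: 0.000981·234 - 0.129 = 0.0362z*, so z* = 0.101/0.0362 = 2.79.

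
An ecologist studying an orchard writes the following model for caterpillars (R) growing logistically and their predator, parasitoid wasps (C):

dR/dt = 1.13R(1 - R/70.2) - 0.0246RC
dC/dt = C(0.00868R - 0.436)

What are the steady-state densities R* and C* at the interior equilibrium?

R* ≈ 50.2, C* ≈ 13.1

From dC/dt = 0 with C > 0: 0.00868R* = 0.436, so R* = 50.2.
Substitute into dR/dt = 0: 1.13(1 - 50.2/70.2) = 0.0246C*.
The bracket is 0.284, giving C* = 0.321/0.0246 = 13.1.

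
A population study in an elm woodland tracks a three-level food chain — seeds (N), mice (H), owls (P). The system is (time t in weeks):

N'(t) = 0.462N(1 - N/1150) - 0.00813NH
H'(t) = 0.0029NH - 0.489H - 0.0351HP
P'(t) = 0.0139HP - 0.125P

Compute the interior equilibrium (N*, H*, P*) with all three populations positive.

From dP/dt = 0: 0.0139H* = 0.125, so H* = 8.99.
From dN/dt = 0: 0.462(1 - N*/1150) = 0.00813·8.99, giving N* = 1150·(1 - 0.158) = 968.
From dH/dt = 0: 0.0029·968 - 0.489 = 0.0351P*, so P* = 2.32/0.0351 = 66.

N* ≈ 968, H* ≈ 8.99, P* ≈ 66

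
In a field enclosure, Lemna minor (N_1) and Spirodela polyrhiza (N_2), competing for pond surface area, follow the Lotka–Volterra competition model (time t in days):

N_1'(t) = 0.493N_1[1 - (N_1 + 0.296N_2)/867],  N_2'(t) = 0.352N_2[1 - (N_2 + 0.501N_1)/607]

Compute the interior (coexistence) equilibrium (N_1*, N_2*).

N_1* ≈ 807, N_2* ≈ 203

Setting both brackets to zero gives the nullclines N_1 + 0.296N_2 = 867 and 0.501N_1 + N_2 = 607.
Substituting N_2 = 607 - 0.501N_1 into the first: N_1(1 - 0.296·0.501) = 867 - 0.296·607.
So N_1* = 687/0.852 = 807, and then N_2* = 607 - 0.501·807 = 203.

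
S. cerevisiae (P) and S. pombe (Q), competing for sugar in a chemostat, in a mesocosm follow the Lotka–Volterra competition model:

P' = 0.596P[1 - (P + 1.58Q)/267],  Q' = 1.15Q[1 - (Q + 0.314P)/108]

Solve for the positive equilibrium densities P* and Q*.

P* ≈ 191, Q* ≈ 48

Setting both brackets to zero gives the nullclines P + 1.58Q = 267 and 0.314P + Q = 108.
Substituting Q = 108 - 0.314P into the first: P(1 - 1.58·0.314) = 267 - 1.58·108.
So P* = 96.4/0.504 = 191, and then Q* = 108 - 0.314·191 = 48.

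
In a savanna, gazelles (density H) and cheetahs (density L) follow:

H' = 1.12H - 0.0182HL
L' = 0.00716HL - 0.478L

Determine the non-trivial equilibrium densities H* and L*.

Set dL/dt = 0 with L > 0: 0.00716H - 0.478 = 0, so H* = 0.478/0.00716 = 66.8.
Set dH/dt = 0 with H > 0: 1.12 - 0.0182L = 0, so L* = 1.12/0.0182 = 61.5.

H* ≈ 66.8, L* ≈ 61.5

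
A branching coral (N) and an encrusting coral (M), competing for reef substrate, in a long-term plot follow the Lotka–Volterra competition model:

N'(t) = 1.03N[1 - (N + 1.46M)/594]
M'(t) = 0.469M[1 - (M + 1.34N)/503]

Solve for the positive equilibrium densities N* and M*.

N* ≈ 147, M* ≈ 306

Setting both brackets to zero gives the nullclines N + 1.46M = 594 and 1.34N + M = 503.
Substituting M = 503 - 1.34N into the first: N(1 - 1.46·1.34) = 594 - 1.46·503.
So N* = -140/-0.956 = 147, and then M* = 503 - 1.34·147 = 306.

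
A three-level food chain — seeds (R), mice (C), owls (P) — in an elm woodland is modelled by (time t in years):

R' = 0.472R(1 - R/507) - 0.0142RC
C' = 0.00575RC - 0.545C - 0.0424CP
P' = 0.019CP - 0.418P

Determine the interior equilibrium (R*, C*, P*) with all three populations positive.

From dP/dt = 0: 0.019C* = 0.418, so C* = 22.
From dR/dt = 0: 0.472(1 - R*/507) = 0.0142·22, giving R* = 507·(1 - 0.662) = 171.
From dC/dt = 0: 0.00575·171 - 0.545 = 0.0424P*, so P* = 0.441/0.0424 = 10.4.

R* ≈ 171, C* ≈ 22, P* ≈ 10.4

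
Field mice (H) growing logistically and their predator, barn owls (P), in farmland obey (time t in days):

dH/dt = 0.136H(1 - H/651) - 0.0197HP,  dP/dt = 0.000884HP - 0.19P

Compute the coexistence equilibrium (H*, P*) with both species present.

From dP/dt = 0 with P > 0: 0.000884H* = 0.19, so H* = 215.
Substitute into dH/dt = 0: 0.136(1 - 215/651) = 0.0197P*.
The bracket is 0.67, giving P* = 0.0911/0.0197 = 4.62.

H* ≈ 215, P* ≈ 4.62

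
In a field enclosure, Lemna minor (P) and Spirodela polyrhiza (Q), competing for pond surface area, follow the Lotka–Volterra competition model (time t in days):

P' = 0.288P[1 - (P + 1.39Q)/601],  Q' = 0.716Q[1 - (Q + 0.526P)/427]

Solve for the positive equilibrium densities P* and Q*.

P* ≈ 27.8, Q* ≈ 412

Setting both brackets to zero gives the nullclines P + 1.39Q = 601 and 0.526P + Q = 427.
Substituting Q = 427 - 0.526P into the first: P(1 - 1.39·0.526) = 601 - 1.39·427.
So P* = 7.47/0.269 = 27.8, and then Q* = 427 - 0.526·27.8 = 412.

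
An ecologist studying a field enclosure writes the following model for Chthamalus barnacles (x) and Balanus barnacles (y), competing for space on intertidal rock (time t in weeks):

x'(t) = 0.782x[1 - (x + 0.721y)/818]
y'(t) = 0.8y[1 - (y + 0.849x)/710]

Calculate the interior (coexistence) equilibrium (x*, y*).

Setting both brackets to zero gives the nullclines x + 0.721y = 818 and 0.849x + y = 710.
Substituting y = 710 - 0.849x into the first: x(1 - 0.721·0.849) = 818 - 0.721·710.
So x* = 306/0.388 = 789, and then y* = 710 - 0.849·789 = 40.

x* ≈ 789, y* ≈ 40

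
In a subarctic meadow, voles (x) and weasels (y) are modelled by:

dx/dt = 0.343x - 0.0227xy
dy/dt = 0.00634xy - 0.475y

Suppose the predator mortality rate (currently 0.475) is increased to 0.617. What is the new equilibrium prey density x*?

x* ≈ 97.3

At the interior fixed point, setting dy/dt = 0 with y > 0 fixes x* = (predator death rate)/(xy coefficient) — independent of the other coefficients.
With the change, x* = 0.617/0.00634 = 97.3; it rises from 74.9.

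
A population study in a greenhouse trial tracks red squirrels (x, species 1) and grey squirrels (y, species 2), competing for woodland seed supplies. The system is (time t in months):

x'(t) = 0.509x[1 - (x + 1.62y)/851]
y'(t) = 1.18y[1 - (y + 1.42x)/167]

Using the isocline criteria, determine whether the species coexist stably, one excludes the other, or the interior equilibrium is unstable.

Compare the nullcline intercepts: K1/α12 = 851/1.62 = 525 > K2 = 167; K2/α21 = 167/1.42 = 118 < K1 = 851.
Since the inequalities point opposite ways, species 1 can invade but species 2 cannot.

species 1 excludes species 2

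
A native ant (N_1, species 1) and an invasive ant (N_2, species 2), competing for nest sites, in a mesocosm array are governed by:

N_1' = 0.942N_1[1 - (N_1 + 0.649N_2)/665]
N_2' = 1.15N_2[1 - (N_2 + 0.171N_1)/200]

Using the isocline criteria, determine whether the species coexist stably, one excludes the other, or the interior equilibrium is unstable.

stable coexistence

Compare the nullcline intercepts: K1/α12 = 665/0.649 = 1020 > K2 = 200; K2/α21 = 200/0.171 = 1170 > K1 = 665.
Since both inequalities hold, each species can invade when rare, so the interior equilibrium is stable.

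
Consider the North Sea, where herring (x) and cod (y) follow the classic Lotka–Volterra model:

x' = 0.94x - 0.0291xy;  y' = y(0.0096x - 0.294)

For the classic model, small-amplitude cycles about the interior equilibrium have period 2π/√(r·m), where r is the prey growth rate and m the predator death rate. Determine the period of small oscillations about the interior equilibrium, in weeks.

T ≈ 12 weeks

Here r = 0.94 and m = 0.294, so r·m = 0.276.
ω = √0.276 = 0.526 per week, hence T = 2π/ω ≈ 12 weeks.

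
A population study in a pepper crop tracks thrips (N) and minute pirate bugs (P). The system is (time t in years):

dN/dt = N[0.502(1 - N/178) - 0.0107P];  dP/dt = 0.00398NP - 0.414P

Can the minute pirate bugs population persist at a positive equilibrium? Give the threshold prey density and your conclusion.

The predator equation gives dP/dt > 0 only when N > 0.414/0.00398 = 104.
Without the predator, N → K = 178. Since 178 > 104, the predator can invade and persist.

Threshold N = 104; K > 104, so yes, the predator persists.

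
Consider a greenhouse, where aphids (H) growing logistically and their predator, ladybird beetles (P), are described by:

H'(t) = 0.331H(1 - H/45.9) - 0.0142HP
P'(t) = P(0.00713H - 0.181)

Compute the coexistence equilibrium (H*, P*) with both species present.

From dP/dt = 0 with P > 0: 0.00713H* = 0.181, so H* = 25.4.
Substitute into dH/dt = 0: 0.331(1 - 25.4/45.9) = 0.0142P*.
The bracket is 0.447, giving P* = 0.148/0.0142 = 10.4.

H* ≈ 25.4, P* ≈ 10.4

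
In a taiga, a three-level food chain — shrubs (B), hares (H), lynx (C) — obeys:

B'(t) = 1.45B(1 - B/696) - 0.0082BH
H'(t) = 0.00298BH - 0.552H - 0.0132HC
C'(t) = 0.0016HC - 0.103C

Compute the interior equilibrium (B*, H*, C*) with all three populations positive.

From dC/dt = 0: 0.0016H* = 0.103, so H* = 64.4.
From dB/dt = 0: 1.45(1 - B*/696) = 0.0082·64.4, giving B* = 696·(1 - 0.364) = 443.
From dH/dt = 0: 0.00298·443 - 0.552 = 0.0132C*, so C* = 0.767/0.0132 = 58.1.

B* ≈ 443, H* ≈ 64.4, C* ≈ 58.1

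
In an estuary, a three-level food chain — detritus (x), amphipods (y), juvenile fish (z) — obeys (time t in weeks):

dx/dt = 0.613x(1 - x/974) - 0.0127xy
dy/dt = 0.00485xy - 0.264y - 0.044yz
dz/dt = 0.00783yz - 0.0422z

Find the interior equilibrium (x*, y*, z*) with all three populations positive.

From dz/dt = 0: 0.00783y* = 0.0422, so y* = 5.39.
From dx/dt = 0: 0.613(1 - x*/974) = 0.0127·5.39, giving x* = 974·(1 - 0.112) = 865.
From dy/dt = 0: 0.00485·865 - 0.264 = 0.044z*, so z* = 3.93/0.044 = 89.4.

x* ≈ 865, y* ≈ 5.39, z* ≈ 89.4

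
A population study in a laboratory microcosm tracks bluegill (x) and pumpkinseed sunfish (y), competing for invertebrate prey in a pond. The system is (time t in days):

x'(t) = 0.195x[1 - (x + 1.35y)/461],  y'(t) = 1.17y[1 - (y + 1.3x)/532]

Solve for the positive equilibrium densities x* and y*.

Setting both brackets to zero gives the nullclines x + 1.35y = 461 and 1.3x + y = 532.
Substituting y = 532 - 1.3x into the first: x(1 - 1.35·1.3) = 461 - 1.35·532.
So x* = -257/-0.755 = 341, and then y* = 532 - 1.3·341 = 89.1.

x* ≈ 341, y* ≈ 89.1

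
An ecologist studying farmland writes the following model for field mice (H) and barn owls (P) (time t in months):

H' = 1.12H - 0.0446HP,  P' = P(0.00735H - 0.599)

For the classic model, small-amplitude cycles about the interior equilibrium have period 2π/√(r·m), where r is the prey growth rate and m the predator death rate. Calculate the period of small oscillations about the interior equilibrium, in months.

T ≈ 7.67 months

Here r = 1.12 and m = 0.599, so r·m = 0.671.
ω = √0.671 = 0.819 per month, hence T = 2π/ω ≈ 7.67 months.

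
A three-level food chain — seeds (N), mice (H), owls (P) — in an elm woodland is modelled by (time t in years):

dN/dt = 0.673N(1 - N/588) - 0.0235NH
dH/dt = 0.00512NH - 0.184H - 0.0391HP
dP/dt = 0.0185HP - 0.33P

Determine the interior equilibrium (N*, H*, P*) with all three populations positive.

From dP/dt = 0: 0.0185H* = 0.33, so H* = 17.8.
From dN/dt = 0: 0.673(1 - N*/588) = 0.0235·17.8, giving N* = 588·(1 - 0.623) = 222.
From dH/dt = 0: 0.00512·222 - 0.184 = 0.0391P*, so P* = 0.951/0.0391 = 24.3.

N* ≈ 222, H* ≈ 17.8, P* ≈ 24.3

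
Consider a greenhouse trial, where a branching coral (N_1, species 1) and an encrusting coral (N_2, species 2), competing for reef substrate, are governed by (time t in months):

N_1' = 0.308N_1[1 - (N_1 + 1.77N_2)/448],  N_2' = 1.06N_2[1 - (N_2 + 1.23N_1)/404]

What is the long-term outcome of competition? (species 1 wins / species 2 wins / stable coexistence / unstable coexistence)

Compare the nullcline intercepts: K1/α12 = 448/1.77 = 253 < K2 = 404; K2/α21 = 404/1.23 = 328 < K1 = 448.
Since both are reversed, neither can invade when rare; the interior point is a saddle.

unstable coexistence (outcome depends on initial conditions)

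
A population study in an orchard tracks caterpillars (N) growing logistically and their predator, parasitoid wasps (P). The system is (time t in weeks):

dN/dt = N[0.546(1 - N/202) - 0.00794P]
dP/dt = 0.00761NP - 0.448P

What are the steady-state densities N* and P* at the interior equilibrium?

From dP/dt = 0 with P > 0: 0.00761N* = 0.448, so N* = 58.9.
Substitute into dN/dt = 0: 0.546(1 - 58.9/202) = 0.00794P*.
The bracket is 0.709, giving P* = 0.387/0.00794 = 48.7.

N* ≈ 58.9, P* ≈ 48.7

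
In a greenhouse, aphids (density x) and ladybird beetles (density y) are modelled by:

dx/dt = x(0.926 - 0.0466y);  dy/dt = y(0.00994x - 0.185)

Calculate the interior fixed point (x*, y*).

x* ≈ 18.6, y* ≈ 19.9

Set dy/dt = 0 with y > 0: 0.00994x - 0.185 = 0, so x* = 0.185/0.00994 = 18.6.
Set dx/dt = 0 with x > 0: 0.926 - 0.0466y = 0, so y* = 0.926/0.0466 = 19.9.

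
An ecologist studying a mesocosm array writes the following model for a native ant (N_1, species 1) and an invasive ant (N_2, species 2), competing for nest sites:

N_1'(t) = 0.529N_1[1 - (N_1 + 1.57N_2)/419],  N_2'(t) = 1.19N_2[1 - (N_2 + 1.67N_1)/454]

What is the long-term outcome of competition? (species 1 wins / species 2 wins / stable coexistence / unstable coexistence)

Compare the nullcline intercepts: K1/α12 = 419/1.57 = 267 < K2 = 454; K2/α21 = 454/1.67 = 272 < K1 = 419.
Since both are reversed, neither can invade when rare; the interior point is a saddle.

unstable coexistence (outcome depends on initial conditions)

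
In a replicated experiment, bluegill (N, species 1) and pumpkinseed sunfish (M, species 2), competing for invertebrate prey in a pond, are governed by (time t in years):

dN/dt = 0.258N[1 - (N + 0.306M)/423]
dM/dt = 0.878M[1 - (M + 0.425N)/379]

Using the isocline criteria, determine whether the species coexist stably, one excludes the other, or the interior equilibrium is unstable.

Compare the nullcline intercepts: K1/α12 = 423/0.306 = 1380 > K2 = 379; K2/α21 = 379/0.425 = 892 > K1 = 423.
Since both inequalities hold, each species can invade when rare, so the interior equilibrium is stable.

stable coexistence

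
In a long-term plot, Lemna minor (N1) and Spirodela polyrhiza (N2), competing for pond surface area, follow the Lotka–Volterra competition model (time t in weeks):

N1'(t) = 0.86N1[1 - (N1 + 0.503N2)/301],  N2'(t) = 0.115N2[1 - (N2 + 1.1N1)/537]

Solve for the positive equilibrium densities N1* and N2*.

N1* ≈ 69.1, N2* ≈ 461

Setting both brackets to zero gives the nullclines N1 + 0.503N2 = 301 and 1.1N1 + N2 = 537.
Substituting N2 = 537 - 1.1N1 into the first: N1(1 - 0.503·1.1) = 301 - 0.503·537.
So N1* = 30.9/0.447 = 69.1, and then N2* = 537 - 1.1·69.1 = 461.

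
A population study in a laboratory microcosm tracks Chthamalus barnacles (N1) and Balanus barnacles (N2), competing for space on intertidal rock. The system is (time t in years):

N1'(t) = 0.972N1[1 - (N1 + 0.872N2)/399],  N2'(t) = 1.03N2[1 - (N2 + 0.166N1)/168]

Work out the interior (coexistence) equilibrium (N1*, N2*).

N1* ≈ 295, N2* ≈ 119

Setting both brackets to zero gives the nullclines N1 + 0.872N2 = 399 and 0.166N1 + N2 = 168.
Substituting N2 = 168 - 0.166N1 into the first: N1(1 - 0.872·0.166) = 399 - 0.872·168.
So N1* = 253/0.855 = 295, and then N2* = 168 - 0.166·295 = 119.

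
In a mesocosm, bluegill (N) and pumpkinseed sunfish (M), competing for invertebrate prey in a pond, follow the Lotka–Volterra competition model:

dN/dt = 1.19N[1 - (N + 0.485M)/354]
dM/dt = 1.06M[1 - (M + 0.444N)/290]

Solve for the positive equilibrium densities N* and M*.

Setting both brackets to zero gives the nullclines N + 0.485M = 354 and 0.444N + M = 290.
Substituting M = 290 - 0.444N into the first: N(1 - 0.485·0.444) = 354 - 0.485·290.
So N* = 213/0.785 = 272, and then M* = 290 - 0.444·272 = 169.

N* ≈ 272, M* ≈ 169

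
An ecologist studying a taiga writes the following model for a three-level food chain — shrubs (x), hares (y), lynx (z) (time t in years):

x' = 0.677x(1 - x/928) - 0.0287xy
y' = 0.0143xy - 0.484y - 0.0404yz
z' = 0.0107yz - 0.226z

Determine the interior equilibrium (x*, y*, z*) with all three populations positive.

From dz/dt = 0: 0.0107y* = 0.226, so y* = 21.1.
From dx/dt = 0: 0.677(1 - x*/928) = 0.0287·21.1, giving x* = 928·(1 - 0.895) = 97.1.
From dy/dt = 0: 0.0143·97.1 - 0.484 = 0.0404z*, so z* = 0.904/0.0404 = 22.4.

x* ≈ 97.1, y* ≈ 21.1, z* ≈ 22.4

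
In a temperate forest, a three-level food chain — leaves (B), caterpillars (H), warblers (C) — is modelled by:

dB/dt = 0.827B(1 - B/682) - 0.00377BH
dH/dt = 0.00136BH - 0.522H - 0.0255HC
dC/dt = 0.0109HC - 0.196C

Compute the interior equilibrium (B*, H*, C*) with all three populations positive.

From dC/dt = 0: 0.0109H* = 0.196, so H* = 18.
From dB/dt = 0: 0.827(1 - B*/682) = 0.00377·18, giving B* = 682·(1 - 0.082) = 626.
From dH/dt = 0: 0.00136·626 - 0.522 = 0.0255C*, so C* = 0.329/0.0255 = 12.9.

B* ≈ 626, H* ≈ 18, C* ≈ 12.9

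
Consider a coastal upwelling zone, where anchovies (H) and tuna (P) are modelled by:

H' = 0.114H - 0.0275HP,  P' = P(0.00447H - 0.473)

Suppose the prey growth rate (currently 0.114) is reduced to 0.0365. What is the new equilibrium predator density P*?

P* ≈ 1.33

At the interior fixed point, setting dH/dt = 0 with H > 0 fixes P* = (prey growth rate)/(HP coefficient) — independent of the other coefficients.
With the change, P* = 0.0365/0.0275 = 1.33; it falls from 4.15.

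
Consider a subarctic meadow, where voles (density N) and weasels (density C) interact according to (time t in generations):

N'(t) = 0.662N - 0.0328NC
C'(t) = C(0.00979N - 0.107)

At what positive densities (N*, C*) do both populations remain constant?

Set dC/dt = 0 with C > 0: 0.00979N - 0.107 = 0, so N* = 0.107/0.00979 = 10.9.
Set dN/dt = 0 with N > 0: 0.662 - 0.0328C = 0, so C* = 0.662/0.0328 = 20.2.

N* ≈ 10.9, C* ≈ 20.2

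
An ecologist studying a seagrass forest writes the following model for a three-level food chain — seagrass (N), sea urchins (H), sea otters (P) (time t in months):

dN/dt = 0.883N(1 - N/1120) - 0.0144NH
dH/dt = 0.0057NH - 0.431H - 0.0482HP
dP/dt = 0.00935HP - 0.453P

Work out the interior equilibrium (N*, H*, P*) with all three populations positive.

N* ≈ 235, H* ≈ 48.4, P* ≈ 18.9

From dP/dt = 0: 0.00935H* = 0.453, so H* = 48.4.
From dN/dt = 0: 0.883(1 - N*/1120) = 0.0144·48.4, giving N* = 1120·(1 - 0.79) = 235.
From dH/dt = 0: 0.0057·235 - 0.431 = 0.0482P*, so P* = 0.909/0.0482 = 18.9.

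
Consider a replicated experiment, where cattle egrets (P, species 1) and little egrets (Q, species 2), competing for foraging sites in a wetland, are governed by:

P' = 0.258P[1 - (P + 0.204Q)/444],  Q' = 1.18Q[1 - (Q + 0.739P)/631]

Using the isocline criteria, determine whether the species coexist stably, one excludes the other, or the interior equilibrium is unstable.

Compare the nullcline intercepts: K1/α12 = 444/0.204 = 2180 > K2 = 631; K2/α21 = 631/0.739 = 854 > K1 = 444.
Since both inequalities hold, each species can invade when rare, so the interior equilibrium is stable.

stable coexistence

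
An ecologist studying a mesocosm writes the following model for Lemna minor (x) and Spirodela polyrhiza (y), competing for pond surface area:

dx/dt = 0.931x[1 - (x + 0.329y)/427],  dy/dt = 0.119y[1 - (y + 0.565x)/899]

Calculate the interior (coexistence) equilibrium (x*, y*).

Setting both brackets to zero gives the nullclines x + 0.329y = 427 and 0.565x + y = 899.
Substituting y = 899 - 0.565x into the first: x(1 - 0.329·0.565) = 427 - 0.329·899.
So x* = 131/0.814 = 161, and then y* = 899 - 0.565·161 = 808.

x* ≈ 161, y* ≈ 808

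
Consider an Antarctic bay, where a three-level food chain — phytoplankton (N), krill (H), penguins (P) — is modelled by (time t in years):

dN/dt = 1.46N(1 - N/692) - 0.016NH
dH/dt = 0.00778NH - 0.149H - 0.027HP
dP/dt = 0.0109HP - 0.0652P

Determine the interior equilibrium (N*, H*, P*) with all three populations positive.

N* ≈ 647, H* ≈ 5.98, P* ≈ 181

From dP/dt = 0: 0.0109H* = 0.0652, so H* = 5.98.
From dN/dt = 0: 1.46(1 - N*/692) = 0.016·5.98, giving N* = 692·(1 - 0.0656) = 647.
From dH/dt = 0: 0.00778·647 - 0.149 = 0.027P*, so P* = 4.88/0.027 = 181.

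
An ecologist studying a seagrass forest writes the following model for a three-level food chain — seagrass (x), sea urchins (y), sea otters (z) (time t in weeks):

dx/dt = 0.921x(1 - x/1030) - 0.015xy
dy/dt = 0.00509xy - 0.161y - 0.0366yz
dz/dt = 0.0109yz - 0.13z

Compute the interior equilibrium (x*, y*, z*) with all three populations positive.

From dz/dt = 0: 0.0109y* = 0.13, so y* = 11.9.
From dx/dt = 0: 0.921(1 - x*/1030) = 0.015·11.9, giving x* = 1030·(1 - 0.194) = 830.
From dy/dt = 0: 0.00509·830 - 0.161 = 0.0366z*, so z* = 4.06/0.0366 = 111.

x* ≈ 830, y* ≈ 11.9, z* ≈ 111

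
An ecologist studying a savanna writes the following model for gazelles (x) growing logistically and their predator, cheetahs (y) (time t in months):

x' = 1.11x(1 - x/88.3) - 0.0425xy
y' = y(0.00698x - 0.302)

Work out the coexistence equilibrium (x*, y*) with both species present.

From dy/dt = 0 with y > 0: 0.00698x* = 0.302, so x* = 43.3.
Substitute into dx/dt = 0: 1.11(1 - 43.3/88.3) = 0.0425y*.
The bracket is 0.51, giving y* = 0.566/0.0425 = 13.3.

x* ≈ 43.3, y* ≈ 13.3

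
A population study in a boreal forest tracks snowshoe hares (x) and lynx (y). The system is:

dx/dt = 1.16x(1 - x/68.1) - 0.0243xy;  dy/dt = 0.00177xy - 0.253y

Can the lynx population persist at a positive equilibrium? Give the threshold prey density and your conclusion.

Threshold x = 143; K < 143, so no, the predator goes extinct.

The predator equation gives dy/dt > 0 only when x > 0.253/0.00177 = 143.
Without the predator, x → K = 68.1. Since 68.1 < 143, the predator cannot invade.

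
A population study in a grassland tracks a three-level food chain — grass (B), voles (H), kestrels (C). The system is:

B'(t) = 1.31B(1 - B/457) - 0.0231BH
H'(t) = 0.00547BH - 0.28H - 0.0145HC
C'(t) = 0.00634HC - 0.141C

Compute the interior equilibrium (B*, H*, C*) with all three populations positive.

From dC/dt = 0: 0.00634H* = 0.141, so H* = 22.2.
From dB/dt = 0: 1.31(1 - B*/457) = 0.0231·22.2, giving B* = 457·(1 - 0.392) = 278.
From dH/dt = 0: 0.00547·278 - 0.28 = 0.0145C*, so C* = 1.24/0.0145 = 85.5.

B* ≈ 278, H* ≈ 22.2, C* ≈ 85.5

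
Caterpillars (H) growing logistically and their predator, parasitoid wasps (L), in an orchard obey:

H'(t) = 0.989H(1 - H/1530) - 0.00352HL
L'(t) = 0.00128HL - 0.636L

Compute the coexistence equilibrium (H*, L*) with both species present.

From dL/dt = 0 with L > 0: 0.00128H* = 0.636, so H* = 497.
Substitute into dH/dt = 0: 0.989(1 - 497/1530) = 0.00352L*.
The bracket is 0.675, giving L* = 0.668/0.00352 = 190.

H* ≈ 497, L* ≈ 190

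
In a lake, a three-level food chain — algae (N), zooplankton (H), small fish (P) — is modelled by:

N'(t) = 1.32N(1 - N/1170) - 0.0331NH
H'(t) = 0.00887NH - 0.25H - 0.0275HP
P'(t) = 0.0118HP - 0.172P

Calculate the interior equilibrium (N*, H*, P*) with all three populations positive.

N* ≈ 742, H* ≈ 14.6, P* ≈ 230

From dP/dt = 0: 0.0118H* = 0.172, so H* = 14.6.
From dN/dt = 0: 1.32(1 - N*/1170) = 0.0331·14.6, giving N* = 1170·(1 - 0.366) = 742.
From dH/dt = 0: 0.00887·742 - 0.25 = 0.0275P*, so P* = 6.33/0.0275 = 230.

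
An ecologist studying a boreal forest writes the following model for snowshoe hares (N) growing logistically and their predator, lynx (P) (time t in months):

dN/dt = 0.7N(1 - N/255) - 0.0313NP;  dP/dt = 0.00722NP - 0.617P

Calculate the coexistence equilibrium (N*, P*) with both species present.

N* ≈ 85.5, P* ≈ 14.9

From dP/dt = 0 with P > 0: 0.00722N* = 0.617, so N* = 85.5.
Substitute into dN/dt = 0: 0.7(1 - 85.5/255) = 0.0313P*.
The bracket is 0.665, giving P* = 0.465/0.0313 = 14.9.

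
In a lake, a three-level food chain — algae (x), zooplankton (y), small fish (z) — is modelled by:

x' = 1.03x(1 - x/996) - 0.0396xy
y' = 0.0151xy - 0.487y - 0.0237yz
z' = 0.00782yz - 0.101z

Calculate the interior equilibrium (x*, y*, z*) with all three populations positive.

From dz/dt = 0: 0.00782y* = 0.101, so y* = 12.9.
From dx/dt = 0: 1.03(1 - x*/996) = 0.0396·12.9, giving x* = 996·(1 - 0.497) = 501.
From dy/dt = 0: 0.0151·501 - 0.487 = 0.0237z*, so z* = 7.08/0.0237 = 299.

x* ≈ 501, y* ≈ 12.9, z* ≈ 299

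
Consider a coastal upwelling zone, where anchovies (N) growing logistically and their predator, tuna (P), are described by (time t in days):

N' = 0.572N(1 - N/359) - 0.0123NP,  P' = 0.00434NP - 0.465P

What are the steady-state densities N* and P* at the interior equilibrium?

N* ≈ 107, P* ≈ 32.6

From dP/dt = 0 with P > 0: 0.00434N* = 0.465, so N* = 107.
Substitute into dN/dt = 0: 0.572(1 - 107/359) = 0.0123P*.
The bracket is 0.702, giving P* = 0.401/0.0123 = 32.6.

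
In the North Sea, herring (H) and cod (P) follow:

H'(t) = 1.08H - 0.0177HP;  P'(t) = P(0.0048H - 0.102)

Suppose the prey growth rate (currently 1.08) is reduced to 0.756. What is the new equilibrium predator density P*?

P* ≈ 42.7

At the interior fixed point, setting dH/dt = 0 with H > 0 fixes P* = (prey growth rate)/(HP coefficient) — independent of the other coefficients.
With the change, P* = 0.756/0.0177 = 42.7; it falls from 61.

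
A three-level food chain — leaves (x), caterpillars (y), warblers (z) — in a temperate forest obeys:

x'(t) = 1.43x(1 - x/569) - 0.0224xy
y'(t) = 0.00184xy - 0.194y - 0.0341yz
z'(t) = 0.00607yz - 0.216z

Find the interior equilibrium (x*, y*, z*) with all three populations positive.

From dz/dt = 0: 0.00607y* = 0.216, so y* = 35.6.
From dx/dt = 0: 1.43(1 - x*/569) = 0.0224·35.6, giving x* = 569·(1 - 0.557) = 252.
From dy/dt = 0: 0.00184·252 - 0.194 = 0.0341z*, so z* = 0.269/0.0341 = 7.9.

x* ≈ 252, y* ≈ 35.6, z* ≈ 7.9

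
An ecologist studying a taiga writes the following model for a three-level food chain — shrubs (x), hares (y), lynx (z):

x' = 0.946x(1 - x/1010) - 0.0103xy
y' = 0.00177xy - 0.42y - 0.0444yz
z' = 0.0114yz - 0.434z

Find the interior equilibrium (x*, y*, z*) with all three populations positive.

x* ≈ 591, y* ≈ 38.1, z* ≈ 14.1

From dz/dt = 0: 0.0114y* = 0.434, so y* = 38.1.
From dx/dt = 0: 0.946(1 - x*/1010) = 0.0103·38.1, giving x* = 1010·(1 - 0.415) = 591.
From dy/dt = 0: 0.00177·591 - 0.42 = 0.0444z*, so z* = 0.627/0.0444 = 14.1.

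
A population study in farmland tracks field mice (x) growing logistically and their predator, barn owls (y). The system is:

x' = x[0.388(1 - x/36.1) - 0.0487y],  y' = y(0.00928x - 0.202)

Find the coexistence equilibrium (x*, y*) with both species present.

From dy/dt = 0 with y > 0: 0.00928x* = 0.202, so x* = 21.8.
Substitute into dx/dt = 0: 0.388(1 - 21.8/36.1) = 0.0487y*.
The bracket is 0.397, giving y* = 0.154/0.0487 = 3.16.

x* ≈ 21.8, y* ≈ 3.16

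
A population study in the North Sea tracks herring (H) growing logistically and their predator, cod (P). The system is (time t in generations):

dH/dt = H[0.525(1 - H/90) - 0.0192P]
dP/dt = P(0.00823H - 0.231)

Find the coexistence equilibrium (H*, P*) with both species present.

From dP/dt = 0 with P > 0: 0.00823H* = 0.231, so H* = 28.1.
Substitute into dH/dt = 0: 0.525(1 - 28.1/90) = 0.0192P*.
The bracket is 0.688, giving P* = 0.361/0.0192 = 18.8.

H* ≈ 28.1, P* ≈ 18.8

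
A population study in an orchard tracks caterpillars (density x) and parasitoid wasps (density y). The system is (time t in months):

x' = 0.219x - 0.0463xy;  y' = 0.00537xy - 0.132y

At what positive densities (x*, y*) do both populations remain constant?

x* ≈ 24.6, y* ≈ 4.73

Set dy/dt = 0 with y > 0: 0.00537x - 0.132 = 0, so x* = 0.132/0.00537 = 24.6.
Set dx/dt = 0 with x > 0: 0.219 - 0.0463y = 0, so y* = 0.219/0.0463 = 4.73.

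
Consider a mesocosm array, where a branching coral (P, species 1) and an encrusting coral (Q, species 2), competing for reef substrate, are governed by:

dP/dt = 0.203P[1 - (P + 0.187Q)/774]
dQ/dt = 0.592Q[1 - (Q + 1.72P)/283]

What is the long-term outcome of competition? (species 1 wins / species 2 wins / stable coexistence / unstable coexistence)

Compare the nullcline intercepts: K1/α12 = 774/0.187 = 4140 > K2 = 283; K2/α21 = 283/1.72 = 165 < K1 = 774.
Since the inequalities point opposite ways, species 1 can invade but species 2 cannot.

species 1 excludes species 2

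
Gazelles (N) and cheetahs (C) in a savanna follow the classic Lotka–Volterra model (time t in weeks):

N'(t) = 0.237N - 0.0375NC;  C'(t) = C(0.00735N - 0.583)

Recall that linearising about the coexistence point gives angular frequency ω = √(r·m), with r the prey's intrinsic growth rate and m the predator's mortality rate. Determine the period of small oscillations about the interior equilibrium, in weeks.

Here r = 0.237 and m = 0.583, so r·m = 0.138.
ω = √0.138 = 0.372 per week, hence T = 2π/ω ≈ 16.9 weeks.

T ≈ 16.9 weeks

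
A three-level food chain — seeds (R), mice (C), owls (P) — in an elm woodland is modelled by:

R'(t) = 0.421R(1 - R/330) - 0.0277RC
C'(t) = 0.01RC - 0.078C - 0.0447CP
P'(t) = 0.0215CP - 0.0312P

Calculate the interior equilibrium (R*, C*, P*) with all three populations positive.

R* ≈ 298, C* ≈ 1.45, P* ≈ 65

From dP/dt = 0: 0.0215C* = 0.0312, so C* = 1.45.
From dR/dt = 0: 0.421(1 - R*/330) = 0.0277·1.45, giving R* = 330·(1 - 0.0955) = 298.
From dC/dt = 0: 0.01·298 - 0.078 = 0.0447P*, so P* = 2.91/0.0447 = 65.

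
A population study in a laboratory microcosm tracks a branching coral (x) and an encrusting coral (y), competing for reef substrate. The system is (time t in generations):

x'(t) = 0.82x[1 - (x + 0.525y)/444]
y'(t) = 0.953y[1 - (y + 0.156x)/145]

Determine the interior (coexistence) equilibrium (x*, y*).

x* ≈ 401, y* ≈ 82.5

Setting both brackets to zero gives the nullclines x + 0.525y = 444 and 0.156x + y = 145.
Substituting y = 145 - 0.156x into the first: x(1 - 0.525·0.156) = 444 - 0.525·145.
So x* = 368/0.918 = 401, and then y* = 145 - 0.156·401 = 82.5.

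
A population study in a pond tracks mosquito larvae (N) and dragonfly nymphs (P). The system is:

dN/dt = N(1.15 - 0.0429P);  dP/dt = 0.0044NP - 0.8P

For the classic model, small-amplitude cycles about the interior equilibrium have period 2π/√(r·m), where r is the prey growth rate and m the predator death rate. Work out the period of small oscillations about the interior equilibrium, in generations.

T ≈ 6.55 generations

Here r = 1.15 and m = 0.8, so r·m = 0.92.
ω = √0.92 = 0.959 per generation, hence T = 2π/ω ≈ 6.55 generations.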